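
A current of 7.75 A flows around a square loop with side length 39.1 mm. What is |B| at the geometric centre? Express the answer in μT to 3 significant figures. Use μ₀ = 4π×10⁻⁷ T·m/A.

B ≈ 224 μT

Each side is a finite straight segment at perpendicular distance d = a/(2 tan(π/4)) = 0.01955 m from the centre, with end-angles ±π/4.
One side contributes B₁ = (μ₀I/4πd)·2 sin(π/4) = 5.61×10⁻⁵ T.
All 4 sides add in the same direction: B = 4 × 5.61×10⁻⁵ = 2.24×10⁻⁴ T.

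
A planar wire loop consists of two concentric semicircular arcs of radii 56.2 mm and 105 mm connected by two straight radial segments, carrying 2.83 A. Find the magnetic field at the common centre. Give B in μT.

B ≈ 7.35 μT

The radial connectors point toward the centre, so dl × r̂ = 0 and they contribute nothing.
Each semicircle gives μ₀I/(4R): inner arc 1.58×10⁻⁵ T, outer arc 8.47×10⁻⁶ T.
The two arcs carry current in opposite angular senses, so their fields oppose: B = |1.58×10⁻⁵ − 8.47×10⁻⁶| = 7.35×10⁻⁶ T.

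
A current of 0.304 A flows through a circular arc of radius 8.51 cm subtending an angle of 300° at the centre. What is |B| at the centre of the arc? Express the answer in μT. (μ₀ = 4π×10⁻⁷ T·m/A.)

B ≈ 1.87 μT

The Biot–Savart field of a circular arc at its centre is B = μ₀Iφ/(4πR), with φ = 5.236 rad.
B = (4π×10⁻⁷ × 0.304 × 5.236) / (4π × 0.0851) = 1.87×10⁻⁶ T.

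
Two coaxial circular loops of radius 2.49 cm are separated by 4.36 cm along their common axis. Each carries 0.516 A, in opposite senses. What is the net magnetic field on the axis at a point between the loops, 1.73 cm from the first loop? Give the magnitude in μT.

B ≈ 2.98 μT

Each loop contributes B = μ₀IR²/[2(R²+z²)^(3/2)] on the axis, with z measured from that loop.
Loop 1 (z = 0.0173 m): B₁ = 7.21×10⁻⁶ T. Loop 2 (z = 0.0263 m): B₂ = 4.23×10⁻⁶ T.
The fields oppose: B = |B₁ − B₂| = 2.98×10⁻⁶ T.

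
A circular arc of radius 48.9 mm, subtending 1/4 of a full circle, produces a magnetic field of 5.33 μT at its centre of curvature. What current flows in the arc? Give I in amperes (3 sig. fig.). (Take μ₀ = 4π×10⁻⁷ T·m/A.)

I ≈ 1.66 A

For a circular arc, B = μ₀Iφ/(4πR) with φ in radians; here φ = 1.571 rad.
So I = 4πRB/(μ₀φ) = 4π × 0.0489 × 5.33×10⁻⁶ / (4π×10⁻⁷ × 1.571) = 1.66 A.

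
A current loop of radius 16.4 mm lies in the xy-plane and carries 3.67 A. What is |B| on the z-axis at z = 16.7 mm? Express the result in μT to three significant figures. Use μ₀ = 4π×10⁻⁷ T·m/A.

B ≈ 48.4 μT

On the axis of a circular loop, B = μ₀IR² / [2(R²+z²)^(3/2)].
R² + z² = (0.0164)² + (0.0167)² = 0.0005478 m², and (R²+z²)^(3/2) = 1.28×10⁻⁵ m³.
B = (4π×10⁻⁷ × 3.67 × 0.000269) / (2 × 1.28×10⁻⁵) = 4.84×10⁻⁵ T.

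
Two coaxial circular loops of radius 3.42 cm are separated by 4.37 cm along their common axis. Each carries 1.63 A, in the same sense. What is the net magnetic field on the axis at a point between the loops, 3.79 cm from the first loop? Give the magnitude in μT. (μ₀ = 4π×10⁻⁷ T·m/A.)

B ≈ 37.7 μT

Each loop contributes B = μ₀IR²/[2(R²+z²)^(3/2)] on the axis, with z measured from that loop.
Loop 1 (z = 0.0379 m): B₁ = 9.00×10⁻⁶ T. Loop 2 (z = 0.0058 m): B₂ = 2.87×10⁻⁵ T.
The fields add: B = B₁ + B₂ = 3.77×10⁻⁵ T.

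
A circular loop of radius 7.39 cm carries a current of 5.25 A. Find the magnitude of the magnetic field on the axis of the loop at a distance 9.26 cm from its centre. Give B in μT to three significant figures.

On the axis of a circular loop, B = μ₀IR² / [2(R²+z²)^(3/2)].
R² + z² = (0.0739)² + (0.0926)² = 0.01404 m², and (R²+z²)^(3/2) = 1.66×10⁻³ m³.
B = (4π×10⁻⁷ × 5.25 × 0.005461) / (2 × 1.66×10⁻³) = 1.08×10⁻⁵ T.

B ≈ 10.8 μT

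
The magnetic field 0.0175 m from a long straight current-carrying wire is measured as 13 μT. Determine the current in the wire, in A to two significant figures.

For a long straight wire B = μ₀I/(2πd), so I = 2πdB/μ₀.
I = 2π × 0.0175 × 1.30×10⁻⁵ / (4π×10⁻⁷) = 1.14 A.

I ≈ 1.1 A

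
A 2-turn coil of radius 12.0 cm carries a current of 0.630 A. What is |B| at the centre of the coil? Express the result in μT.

For an N-turn flat coil, B = Nμ₀I/(2R) with R = 0.12 m.
B = 2 × 3.30×10⁻⁶ T = 6.60×10⁻⁶ T.

B ≈ 6.60 μT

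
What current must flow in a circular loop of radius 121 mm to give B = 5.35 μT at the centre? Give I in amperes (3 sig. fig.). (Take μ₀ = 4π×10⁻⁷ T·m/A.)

I ≈ 1.03 A

At the centre of a circular loop B = μ₀I/(2R), so I = 2RB/μ₀.
With R = 0.121 m, I = 2 × 0.121 × 5.35×10⁻⁶ / (4π×10⁻⁷) = 1.03 A.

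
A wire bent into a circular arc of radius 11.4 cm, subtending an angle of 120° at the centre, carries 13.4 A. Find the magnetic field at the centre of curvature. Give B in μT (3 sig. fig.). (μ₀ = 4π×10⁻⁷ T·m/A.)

B ≈ 24.6 μT

The Biot–Savart field of a circular arc at its centre is B = μ₀Iφ/(4πR), with φ = 2.094 rad.
B = (4π×10⁻⁷ × 13.4 × 2.094) / (4π × 0.114) = 2.46×10⁻⁵ T.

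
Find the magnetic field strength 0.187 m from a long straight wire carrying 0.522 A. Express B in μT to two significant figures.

B ≈ 0.56 μT

For an infinitely long straight wire, B = μ₀I/(2πd).
B = (4π×10⁻⁷ × 0.522) / (2π × 0.187) = 5.58×10⁻⁷ T.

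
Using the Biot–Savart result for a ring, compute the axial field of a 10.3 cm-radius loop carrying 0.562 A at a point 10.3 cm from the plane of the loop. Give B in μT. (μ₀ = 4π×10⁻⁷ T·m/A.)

On the axis of a circular loop, B = μ₀IR² / [2(R²+z²)^(3/2)].
R² + z² = (0.103)² + (0.103)² = 0.02122 m², and (R²+z²)^(3/2) = 3.09×10⁻³ m³.
B = (4π×10⁻⁷ × 0.562 × 0.01061) / (2 × 3.09×10⁻³) = 1.21×10⁻⁶ T.

B ≈ 1.21 μT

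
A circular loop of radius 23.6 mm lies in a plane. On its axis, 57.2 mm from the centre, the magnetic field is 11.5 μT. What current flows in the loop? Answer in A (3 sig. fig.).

I ≈ 7.79 A

On the axis of a loop, B = μ₀IR²/[2(R²+z²)^(3/2)], so I = 2B(R²+z²)^(3/2)/(μ₀R²).
R² + z² = 0.000557 + 0.003272 = 0.003829 m²; raised to 3/2 gives 2.37×10⁻⁴ m³.
I = 2 × 1.15×10⁻⁵ × 2.37×10⁻⁴ / (1.26×10⁻⁶ × 0.000557) = 7.79 A.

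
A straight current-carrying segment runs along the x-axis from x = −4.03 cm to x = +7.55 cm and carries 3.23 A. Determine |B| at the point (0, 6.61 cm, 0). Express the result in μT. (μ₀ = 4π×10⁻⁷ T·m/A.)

B ≈ 6.22 μT

For a finite straight segment, B = (μ₀I/4πd)(sinθ₁ + sinθ₂), where θ₁, θ₂ are the angles from the perpendicular to each end.
The perpendicular distance is d = 0.0661 m; the end-offsets along the wire are a = 0.0403 m and b = 0.0755 m.
sinθ₁ = 0.0403/√(0.0403²+0.0661²) = 0.5206; sinθ₂ = 0.0755/√(0.0755²+0.0661²) = 0.7524.
B = (4π×10⁻⁷ × 3.23) / (4π × 0.0661) × (0.5206 + 0.7524) = 6.22×10⁻⁶ T.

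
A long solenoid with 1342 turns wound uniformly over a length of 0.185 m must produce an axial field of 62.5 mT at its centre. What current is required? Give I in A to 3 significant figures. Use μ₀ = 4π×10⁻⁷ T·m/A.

I ≈ 6.86 A

Inside a long solenoid B = μ₀nI with n = 7254 m⁻¹, so I = B/(μ₀n).
I = 6.25×10⁻² / (4π×10⁻⁷ × 7254) = 6.86 A.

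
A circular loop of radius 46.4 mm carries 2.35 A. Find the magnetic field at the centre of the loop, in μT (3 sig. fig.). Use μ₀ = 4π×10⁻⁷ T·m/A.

B ≈ 31.8 μT

At the centre of a circular loop the Biot–Savart law gives B = μ₀I/(2R).
B = (4π×10⁻⁷ × 2.35) / (2 × 0.0464) = 3.18×10⁻⁵ T.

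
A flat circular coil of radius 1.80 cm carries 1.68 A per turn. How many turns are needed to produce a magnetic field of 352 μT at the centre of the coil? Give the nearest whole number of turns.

For an N-turn coil, B = Nμ₀I/(2R). A single turn gives B₁ = 5.86×10⁻⁵ T with R = 0.018 m.
N = B/B₁ = 3.52×10⁻⁴ / 5.86×10⁻⁵ = 6.00.

N = 6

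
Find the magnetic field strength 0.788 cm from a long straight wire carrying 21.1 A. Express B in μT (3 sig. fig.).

For an infinitely long straight wire, B = μ₀I/(2πd).
B = (4π×10⁻⁷ × 21.1) / (2π × 0.00788) = 5.36×10⁻⁴ T.

B ≈ 536 μT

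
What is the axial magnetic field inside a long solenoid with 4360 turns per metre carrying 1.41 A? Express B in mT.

B ≈ 7.73 mT

Inside a long solenoid, B = μ₀nI with n = 4360 turns/m.
B = 4π×10⁻⁷ × 4360 × 1.41 = 7.73×10⁻³ T.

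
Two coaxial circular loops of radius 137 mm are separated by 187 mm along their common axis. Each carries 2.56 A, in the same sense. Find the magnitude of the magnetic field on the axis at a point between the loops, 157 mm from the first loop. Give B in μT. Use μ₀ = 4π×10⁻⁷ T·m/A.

B ≈ 14.3 μT

Each loop contributes B = μ₀IR²/[2(R²+z²)^(3/2)] on the axis, with z measured from that loop.
Loop 1 (z = 0.157 m): B₁ = 3.34×10⁻⁶ T. Loop 2 (z = 0.03 m): B₂ = 1.09×10⁻⁵ T.
The fields add: B = B₁ + B₂ = 1.43×10⁻⁵ T.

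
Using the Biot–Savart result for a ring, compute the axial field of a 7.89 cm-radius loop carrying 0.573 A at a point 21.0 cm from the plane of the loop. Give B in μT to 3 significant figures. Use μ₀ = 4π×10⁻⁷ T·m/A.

B ≈ 0.199 μT

On the axis of a circular loop, B = μ₀IR² / [2(R²+z²)^(3/2)].
R² + z² = (0.0789)² + (0.21)² = 0.05033 m², and (R²+z²)^(3/2) = 1.13×10⁻² m³.
B = (4π×10⁻⁷ × 0.573 × 0.006225) / (2 × 1.13×10⁻²) = 1.99×10⁻⁷ T.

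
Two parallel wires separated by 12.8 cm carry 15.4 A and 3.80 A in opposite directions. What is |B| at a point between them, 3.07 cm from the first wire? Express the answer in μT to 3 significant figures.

B ≈ 108 μT

Each long wire gives B = μ₀I/(2πd). Distances are d₁ = 0.0307 m and d₂ = 0.0973 m.
B₁ = 1.00×10⁻⁴ T, B₂ = 7.81×10⁻⁶ T.
Between antiparallel currents both contributions point the same way, so they add. B = B₁ + B₂ = 1.00×10⁻⁴ + 7.81×10⁻⁶ = 1.08×10⁻⁴ T.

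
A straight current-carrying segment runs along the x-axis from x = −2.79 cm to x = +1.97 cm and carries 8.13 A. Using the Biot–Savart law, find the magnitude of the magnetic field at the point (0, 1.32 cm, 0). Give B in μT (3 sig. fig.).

For a finite straight segment, B = (μ₀I/4πd)(sinθ₁ + sinθ₂), where θ₁, θ₂ are the angles from the perpendicular to each end.
The perpendicular distance is d = 0.0132 m; the end-offsets along the wire are a = 0.0279 m and b = 0.0197 m.
sinθ₁ = 0.0279/√(0.0279²+0.0132²) = 0.9039; sinθ₂ = 0.0197/√(0.0197²+0.0132²) = 0.8308.
B = (4π×10⁻⁷ × 8.13) / (4π × 0.0132) × (0.9039 + 0.8308) = 1.07×10⁻⁴ T.

B ≈ 107 μT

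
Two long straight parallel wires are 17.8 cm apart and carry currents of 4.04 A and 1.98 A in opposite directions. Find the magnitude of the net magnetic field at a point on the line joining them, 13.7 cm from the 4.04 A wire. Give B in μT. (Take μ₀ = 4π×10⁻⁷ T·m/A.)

B ≈ 15.6 μT

Each long wire gives B = μ₀I/(2πd). Distances are d₁ = 0.137 m and d₂ = 0.041 m.
B₁ = 5.90×10⁻⁶ T, B₂ = 9.66×10⁻⁶ T.
Between antiparallel currents both contributions point the same way, so they add. B = B₁ + B₂ = 5.90×10⁻⁶ + 9.66×10⁻⁶ = 1.56×10⁻⁵ T.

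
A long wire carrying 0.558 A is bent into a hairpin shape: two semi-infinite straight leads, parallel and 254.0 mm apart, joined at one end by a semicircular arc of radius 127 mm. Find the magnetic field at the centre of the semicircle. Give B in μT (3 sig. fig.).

B ≈ 2.26 μT

The semicircular arc contributes B_arc = μ₀I·π/(4πR) = μ₀I/(4R) = 1.38×10⁻⁶ T.
Each semi-infinite lead is at perpendicular distance R = 0.127 m from the centre, with the perpendicular foot at its near end, so it contributes μ₀I/(4πR); both point the same way, together 8.79×10⁻⁷ T.
Arc and leads all point the same direction: B = 1.38×10⁻⁶ + 8.79×10⁻⁷ = 2.26×10⁻⁶ T.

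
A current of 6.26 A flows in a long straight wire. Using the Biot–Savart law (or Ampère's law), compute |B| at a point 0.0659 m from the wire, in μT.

For an infinitely long straight wire, B = μ₀I/(2πd).
B = (4π×10⁻⁷ × 6.26) / (2π × 0.0659) = 1.90×10⁻⁵ T.

B ≈ 19.0 μT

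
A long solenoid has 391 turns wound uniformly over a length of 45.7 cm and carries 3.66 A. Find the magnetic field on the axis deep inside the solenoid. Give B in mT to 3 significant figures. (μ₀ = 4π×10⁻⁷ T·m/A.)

Inside a long solenoid, B = μ₀nI with n = 855.6 turns/m.
B = 4π×10⁻⁷ × 855.6 × 3.66 = 3.94×10⁻³ T.

B ≈ 3.94 mT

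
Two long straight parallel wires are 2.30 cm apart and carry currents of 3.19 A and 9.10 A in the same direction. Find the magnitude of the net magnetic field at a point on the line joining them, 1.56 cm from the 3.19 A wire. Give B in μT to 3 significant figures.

Each long wire gives B = μ₀I/(2πd). Distances are d₁ = 0.0156 m and d₂ = 0.0074 m.
B₁ = 4.09×10⁻⁵ T, B₂ = 2.46×10⁻⁴ T.
Between parallel currents the two contributions point in opposite directions, so they subtract. B = |B₁ − B₂| = |4.09×10⁻⁵ − 2.46×10⁻⁴| = 2.05×10⁻⁴ T.

B ≈ 205 μT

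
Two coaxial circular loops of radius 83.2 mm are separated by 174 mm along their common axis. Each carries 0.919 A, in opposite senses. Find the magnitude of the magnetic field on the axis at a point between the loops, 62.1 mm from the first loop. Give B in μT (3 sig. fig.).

Each loop contributes B = μ₀IR²/[2(R²+z²)^(3/2)] on the axis, with z measured from that loop.
Loop 1 (z = 0.0621 m): B₁ = 3.57×10⁻⁶ T. Loop 2 (z = 0.1119 m): B₂ = 1.47×10⁻⁶ T.
The fields oppose: B = |B₁ − B₂| = 2.10×10⁻⁶ T.

B ≈ 2.10 μT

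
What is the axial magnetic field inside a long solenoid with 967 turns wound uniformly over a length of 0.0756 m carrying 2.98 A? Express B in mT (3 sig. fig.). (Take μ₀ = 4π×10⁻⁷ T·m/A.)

Inside a long solenoid, B = μ₀nI with n = 1.279×10⁴ turns/m.
B = 4π×10⁻⁷ × 1.279×10⁴ × 2.98 = 4.79×10⁻² T.

B ≈ 47.9 mT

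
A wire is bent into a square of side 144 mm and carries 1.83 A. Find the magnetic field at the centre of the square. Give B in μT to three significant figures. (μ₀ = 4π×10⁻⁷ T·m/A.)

Each side is a finite straight segment at perpendicular distance d = a/(2 tan(π/4)) = 0.072 m from the centre, with end-angles ±π/4.
One side contributes B₁ = (μ₀I/4πd)·2 sin(π/4) = 3.59×10⁻⁶ T.
All 4 sides add in the same direction: B = 4 × 3.59×10⁻⁶ = 1.44×10⁻⁵ T.

B ≈ 14.4 μT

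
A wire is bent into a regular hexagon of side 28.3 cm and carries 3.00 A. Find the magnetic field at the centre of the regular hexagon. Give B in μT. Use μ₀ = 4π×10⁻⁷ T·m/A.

B ≈ 7.34 μT

Each side is a finite straight segment at perpendicular distance d = a/(2 tan(π/6)) = 0.2451 m from the centre, with end-angles ±π/6.
One side contributes B₁ = (μ₀I/4πd)·2 sin(π/6) = 1.22×10⁻⁶ T.
All 6 sides add in the same direction: B = 6 × 1.22×10⁻⁶ = 7.34×10⁻⁶ T.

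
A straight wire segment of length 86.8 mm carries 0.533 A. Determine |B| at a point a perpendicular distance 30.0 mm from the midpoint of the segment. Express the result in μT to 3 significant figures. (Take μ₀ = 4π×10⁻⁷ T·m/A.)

For a finite straight segment, B = (μ₀I/4πd)(sinθ₁ + sinθ₂), where θ₁, θ₂ are the angles from the perpendicular to each end.
The perpendicular from the point meets the wire at its midpoint, so each end is L/2 = 0.0434 m away along the wire.
sinθ₁ = 0.0434/√(0.0434²+0.03²) = 0.8226; sinθ₂ = 0.0434/√(0.0434²+0.03²) = 0.8226.
B = (4π×10⁻⁷ × 0.533) / (4π × 0.03) × (0.8226 + 0.8226) = 2.92×10⁻⁶ T.

B ≈ 2.92 μT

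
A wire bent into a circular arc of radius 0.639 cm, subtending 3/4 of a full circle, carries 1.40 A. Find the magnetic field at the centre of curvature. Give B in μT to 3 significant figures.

The Biot–Savart field of a circular arc at its centre is B = μ₀Iφ/(4πR), with φ = 4.712 rad.
B = (4π×10⁻⁷ × 1.40 × 4.712) / (4π × 0.00639) = 1.03×10⁻⁴ T.

B ≈ 103 μT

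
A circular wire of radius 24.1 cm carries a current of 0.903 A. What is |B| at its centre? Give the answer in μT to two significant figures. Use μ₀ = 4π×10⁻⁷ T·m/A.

At the centre of a circular loop the Biot–Savart law gives B = μ₀I/(2R).
B = (4π×10⁻⁷ × 0.903) / (2 × 0.241) = 2.35×10⁻⁶ T.

B ≈ 2.4 μT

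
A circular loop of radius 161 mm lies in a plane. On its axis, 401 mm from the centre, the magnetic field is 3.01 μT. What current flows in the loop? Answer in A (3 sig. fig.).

I ≈ 14.9 A

On the axis of a loop, B = μ₀IR²/[2(R²+z²)^(3/2)], so I = 2B(R²+z²)^(3/2)/(μ₀R²).
R² + z² = 0.02592 + 0.1608 = 0.1867 m²; raised to 3/2 gives 8.07×10⁻² m³.
I = 2 × 3.01×10⁻⁶ × 8.07×10⁻² / (1.26×10⁻⁶ × 0.02592) = 14.9 A.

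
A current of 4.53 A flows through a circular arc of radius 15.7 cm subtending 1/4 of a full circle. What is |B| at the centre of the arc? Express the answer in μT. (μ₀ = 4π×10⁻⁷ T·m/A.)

The Biot–Savart field of a circular arc at its centre is B = μ₀Iφ/(4πR), with φ = 1.571 rad.
B = (4π×10⁻⁷ × 4.53 × 1.571) / (4π × 0.157) = 4.53×10⁻⁶ T.

B ≈ 4.53 μT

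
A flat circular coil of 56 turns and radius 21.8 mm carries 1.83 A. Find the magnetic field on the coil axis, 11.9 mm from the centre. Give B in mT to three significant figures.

B ≈ 2.00 mT

For an N-turn flat coil, B = Nμ₀IR²/[2(R²+z²)^(3/2)] with R = 0.0218 m, z = 0.0119 m.
B = 56 × 3.57×10⁻⁵ T = 2.00×10⁻³ T.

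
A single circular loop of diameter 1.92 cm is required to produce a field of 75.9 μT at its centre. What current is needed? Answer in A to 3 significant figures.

I ≈ 1.16 A

At the centre of a circular loop B = μ₀I/(2R), so I = 2RB/μ₀.
With R = 0.0096 m, I = 2 × 0.0096 × 7.59×10⁻⁵ / (4π×10⁻⁷) = 1.16 A.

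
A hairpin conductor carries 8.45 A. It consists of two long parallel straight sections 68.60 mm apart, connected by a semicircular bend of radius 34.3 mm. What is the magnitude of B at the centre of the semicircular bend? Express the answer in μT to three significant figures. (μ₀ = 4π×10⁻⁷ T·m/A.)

The semicircular arc contributes B_arc = μ₀I·π/(4πR) = μ₀I/(4R) = 7.74×10⁻⁵ T.
Each semi-infinite lead is at perpendicular distance R = 0.0343 m from the centre, with the perpendicular foot at its near end, so it contributes μ₀I/(4πR); both point the same way, together 4.93×10⁻⁵ T.
Arc and leads all point the same direction: B = 7.74×10⁻⁵ + 4.93×10⁻⁵ = 1.27×10⁻⁴ T.

B ≈ 127 μT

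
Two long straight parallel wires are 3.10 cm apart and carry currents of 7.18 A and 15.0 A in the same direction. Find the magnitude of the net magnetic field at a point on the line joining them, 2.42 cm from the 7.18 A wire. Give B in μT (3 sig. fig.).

B ≈ 382 μT

Each long wire gives B = μ₀I/(2πd). Distances are d₁ = 0.0242 m and d₂ = 0.0068 m.
B₁ = 5.93×10⁻⁵ T, B₂ = 4.41×10⁻⁴ T.
Between parallel currents the two contributions point in opposite directions, so they subtract. B = |B₁ − B₂| = |5.93×10⁻⁵ − 4.41×10⁻⁴| = 3.82×10⁻⁴ T.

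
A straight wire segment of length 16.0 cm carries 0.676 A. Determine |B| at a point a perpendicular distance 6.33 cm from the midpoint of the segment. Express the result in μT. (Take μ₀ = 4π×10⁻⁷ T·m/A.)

B ≈ 1.67 μT

For a finite straight segment, B = (μ₀I/4πd)(sinθ₁ + sinθ₂), where θ₁, θ₂ are the angles from the perpendicular to each end.
The perpendicular from the point meets the wire at its midpoint, so each end is L/2 = 0.08 m away along the wire.
sinθ₁ = 0.08/√(0.08²+0.0633²) = 0.7842; sinθ₂ = 0.08/√(0.08²+0.0633²) = 0.7842.
B = (4π×10⁻⁷ × 0.676) / (4π × 0.0633) × (0.7842 + 0.7842) = 1.67×10⁻⁶ T.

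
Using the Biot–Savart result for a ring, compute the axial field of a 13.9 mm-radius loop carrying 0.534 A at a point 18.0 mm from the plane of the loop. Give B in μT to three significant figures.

B ≈ 5.51 μT

On the axis of a circular loop, B = μ₀IR² / [2(R²+z²)^(3/2)].
R² + z² = (0.0139)² + (0.018)² = 0.0005172 m², and (R²+z²)^(3/2) = 1.18×10⁻⁵ m³.
B = (4π×10⁻⁷ × 0.534 × 0.0001932) / (2 × 1.18×10⁻⁵) = 5.51×10⁻⁶ T.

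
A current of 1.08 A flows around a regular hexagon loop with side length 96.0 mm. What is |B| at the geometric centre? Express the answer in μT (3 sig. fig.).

Each side is a finite straight segment at perpendicular distance d = a/(2 tan(π/6)) = 0.08314 m from the centre, with end-angles ±π/6.
One side contributes B₁ = (μ₀I/4πd)·2 sin(π/6) = 1.30×10⁻⁶ T.
All 6 sides add in the same direction: B = 6 × 1.30×10⁻⁶ = 7.79×10⁻⁶ T.

B ≈ 7.79 μT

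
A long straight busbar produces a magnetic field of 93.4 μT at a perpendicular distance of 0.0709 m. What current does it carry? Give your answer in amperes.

For a long straight wire B = μ₀I/(2πd), so I = 2πdB/μ₀.
I = 2π × 0.0709 × 9.34×10⁻⁵ / (4π×10⁻⁷) = 33.1 A.

I ≈ 33.1 A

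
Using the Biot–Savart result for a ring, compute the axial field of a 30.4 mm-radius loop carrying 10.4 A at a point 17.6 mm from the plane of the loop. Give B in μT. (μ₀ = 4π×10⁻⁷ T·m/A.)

On the axis of a circular loop, B = μ₀IR² / [2(R²+z²)^(3/2)].
R² + z² = (0.0304)² + (0.0176)² = 0.001234 m², and (R²+z²)^(3/2) = 4.33×10⁻⁵ m³.
B = (4π×10⁻⁷ × 10.4 × 0.0009242) / (2 × 4.33×10⁻⁵) = 1.39×10⁻⁴ T.

B ≈ 139 μT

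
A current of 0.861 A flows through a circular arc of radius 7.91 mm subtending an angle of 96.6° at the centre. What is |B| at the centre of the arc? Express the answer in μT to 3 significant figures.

The Biot–Savart field of a circular arc at its centre is B = μ₀Iφ/(4πR), with φ = 1.686 rad.
B = (4π×10⁻⁷ × 0.861 × 1.686) / (4π × 0.00791) = 1.84×10⁻⁵ T.

B ≈ 18.4 μT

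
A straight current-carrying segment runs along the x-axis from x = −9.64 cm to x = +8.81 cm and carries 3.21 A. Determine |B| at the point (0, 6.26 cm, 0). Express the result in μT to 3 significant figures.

For a finite straight segment, B = (μ₀I/4πd)(sinθ₁ + sinθ₂), where θ₁, θ₂ are the angles from the perpendicular to each end.
The perpendicular distance is d = 0.0626 m; the end-offsets along the wire are a = 0.0964 m and b = 0.0881 m.
sinθ₁ = 0.0964/√(0.0964²+0.0626²) = 0.8387; sinθ₂ = 0.0881/√(0.0881²+0.0626²) = 0.8152.
B = (4π×10⁻⁷ × 3.21) / (4π × 0.0626) × (0.8387 + 0.8152) = 8.48×10⁻⁶ T.

B ≈ 8.48 μT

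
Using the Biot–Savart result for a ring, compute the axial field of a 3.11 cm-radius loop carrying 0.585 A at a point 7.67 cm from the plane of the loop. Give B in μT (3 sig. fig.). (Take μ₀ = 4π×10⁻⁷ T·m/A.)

On the axis of a circular loop, B = μ₀IR² / [2(R²+z²)^(3/2)].
R² + z² = (0.0311)² + (0.0767)² = 0.00685 m², and (R²+z²)^(3/2) = 5.67×10⁻⁴ m³.
B = (4π×10⁻⁷ × 0.585 × 0.0009672) / (2 × 5.67×10⁻⁴) = 6.27×10⁻⁷ T.

B ≈ 0.627 μT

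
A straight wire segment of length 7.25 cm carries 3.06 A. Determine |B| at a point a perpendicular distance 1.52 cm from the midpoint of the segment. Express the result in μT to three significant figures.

B ≈ 37.1 μT

For a finite straight segment, B = (μ₀I/4πd)(sinθ₁ + sinθ₂), where θ₁, θ₂ are the angles from the perpendicular to each end.
The perpendicular from the point meets the wire at its midpoint, so each end is L/2 = 0.03625 m away along the wire.
sinθ₁ = 0.03625/√(0.03625²+0.0152²) = 0.9222; sinθ₂ = 0.03625/√(0.03625²+0.0152²) = 0.9222.
B = (4π×10⁻⁷ × 3.06) / (4π × 0.0152) × (0.9222 + 0.9222) = 3.71×10⁻⁵ T.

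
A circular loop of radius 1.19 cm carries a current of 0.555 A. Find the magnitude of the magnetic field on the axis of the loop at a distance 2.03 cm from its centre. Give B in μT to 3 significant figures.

On the axis of a circular loop, B = μ₀IR² / [2(R²+z²)^(3/2)].
R² + z² = (0.0119)² + (0.0203)² = 0.0005537 m², and (R²+z²)^(3/2) = 1.30×10⁻⁵ m³.
B = (4π×10⁻⁷ × 0.555 × 0.0001416) / (2 × 1.30×10⁻⁵) = 3.79×10⁻⁶ T.

B ≈ 3.79 μT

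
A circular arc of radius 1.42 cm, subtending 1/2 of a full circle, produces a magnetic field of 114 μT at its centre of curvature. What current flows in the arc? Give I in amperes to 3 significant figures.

For a circular arc, B = μ₀Iφ/(4πR) with φ in radians; here φ = 3.142 rad.
So I = 4πRB/(μ₀φ) = 4π × 0.0142 × 1.14×10⁻⁴ / (4π×10⁻⁷ × 3.142) = 5.15 A.

I ≈ 5.15 A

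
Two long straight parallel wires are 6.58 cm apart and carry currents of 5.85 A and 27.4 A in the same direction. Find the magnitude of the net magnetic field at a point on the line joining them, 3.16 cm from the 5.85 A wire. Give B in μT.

Each long wire gives B = μ₀I/(2πd). Distances are d₁ = 0.0316 m and d₂ = 0.0342 m.
B₁ = 3.70×10⁻⁵ T, B₂ = 1.60×10⁻⁴ T.
Between parallel currents the two contributions point in opposite directions, so they subtract. B = |B₁ − B₂| = |3.70×10⁻⁵ − 1.60×10⁻⁴| = 1.23×10⁻⁴ T.

B ≈ 123 μT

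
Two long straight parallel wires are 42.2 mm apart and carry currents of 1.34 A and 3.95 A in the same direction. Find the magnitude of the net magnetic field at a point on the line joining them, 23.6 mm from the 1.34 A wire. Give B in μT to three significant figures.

Each long wire gives B = μ₀I/(2πd). Distances are d₁ = 0.0236 m and d₂ = 0.0186 m.
B₁ = 1.14×10⁻⁵ T, B₂ = 4.25×10⁻⁵ T.
Between parallel currents the two contributions point in opposite directions, so they subtract. B = |B₁ − B₂| = |1.14×10⁻⁵ − 4.25×10⁻⁵| = 3.11×10⁻⁵ T.

B ≈ 31.1 μT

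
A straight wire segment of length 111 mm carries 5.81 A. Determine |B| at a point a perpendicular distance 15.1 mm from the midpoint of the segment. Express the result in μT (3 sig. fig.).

For a finite straight segment, B = (μ₀I/4πd)(sinθ₁ + sinθ₂), where θ₁, θ₂ are the angles from the perpendicular to each end.
The perpendicular from the point meets the wire at its midpoint, so each end is L/2 = 0.0555 m away along the wire.
sinθ₁ = 0.0555/√(0.0555²+0.0151²) = 0.9649; sinθ₂ = 0.0555/√(0.0555²+0.0151²) = 0.9649.
B = (4π×10⁻⁷ × 5.81) / (4π × 0.0151) × (0.9649 + 0.9649) = 7.43×10⁻⁵ T.

B ≈ 74.3 μT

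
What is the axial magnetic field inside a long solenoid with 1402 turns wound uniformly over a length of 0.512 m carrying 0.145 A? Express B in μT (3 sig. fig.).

Inside a long solenoid, B = μ₀nI with n = 2738 turns/m.
B = 4π×10⁻⁷ × 2738 × 0.145 = 4.99×10⁻⁴ T.

B ≈ 499 μT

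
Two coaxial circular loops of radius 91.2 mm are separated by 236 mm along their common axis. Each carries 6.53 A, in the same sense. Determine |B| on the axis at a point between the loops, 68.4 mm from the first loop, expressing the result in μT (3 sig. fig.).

Each loop contributes B = μ₀IR²/[2(R²+z²)^(3/2)] on the axis, with z measured from that loop.
Loop 1 (z = 0.0684 m): B₁ = 2.30×10⁻⁵ T. Loop 2 (z = 0.1676 m): B₂ = 4.91×10⁻⁶ T.
The fields add: B = B₁ + B₂ = 2.79×10⁻⁵ T.

B ≈ 27.9 μT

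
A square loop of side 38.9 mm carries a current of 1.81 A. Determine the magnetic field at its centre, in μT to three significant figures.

B ≈ 52.6 μT

Each side is a finite straight segment at perpendicular distance d = a/(2 tan(π/4)) = 0.01945 m from the centre, with end-angles ±π/4.
One side contributes B₁ = (μ₀I/4πd)·2 sin(π/4) = 1.32×10⁻⁵ T.
All 4 sides add in the same direction: B = 4 × 1.32×10⁻⁵ = 5.26×10⁻⁵ T.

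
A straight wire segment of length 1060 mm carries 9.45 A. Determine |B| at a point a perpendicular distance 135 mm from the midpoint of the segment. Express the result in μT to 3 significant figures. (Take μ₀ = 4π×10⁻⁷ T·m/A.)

For a finite straight segment, B = (μ₀I/4πd)(sinθ₁ + sinθ₂), where θ₁, θ₂ are the angles from the perpendicular to each end.
The perpendicular from the point meets the wire at its midpoint, so each end is L/2 = 0.53 m away along the wire.
sinθ₁ = 0.53/√(0.53²+0.135²) = 0.9691; sinθ₂ = 0.53/√(0.53²+0.135²) = 0.9691.
B = (4π×10⁻⁷ × 9.45) / (4π × 0.135) × (0.9691 + 0.9691) = 1.36×10⁻⁵ T.

B ≈ 13.6 μT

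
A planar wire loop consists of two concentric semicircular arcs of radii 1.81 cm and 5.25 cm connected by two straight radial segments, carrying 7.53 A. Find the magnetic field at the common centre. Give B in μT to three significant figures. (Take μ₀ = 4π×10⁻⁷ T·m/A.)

The radial connectors point toward the centre, so dl × r̂ = 0 and they contribute nothing.
Each semicircle gives μ₀I/(4R): inner arc 1.31×10⁻⁴ T, outer arc 4.51×10⁻⁵ T.
The two arcs carry current in opposite angular senses, so their fields oppose: B = |1.31×10⁻⁴ − 4.51×10⁻⁵| = 8.56×10⁻⁵ T.

B ≈ 85.6 μT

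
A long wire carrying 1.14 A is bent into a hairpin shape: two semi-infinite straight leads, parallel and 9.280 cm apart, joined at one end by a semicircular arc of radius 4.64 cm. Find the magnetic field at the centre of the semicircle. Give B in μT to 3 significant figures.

B ≈ 12.6 μT

The semicircular arc contributes B_arc = μ₀I·π/(4πR) = μ₀I/(4R) = 7.72×10⁻⁶ T.
Each semi-infinite lead is at perpendicular distance R = 0.0464 m from the centre, with the perpendicular foot at its near end, so it contributes μ₀I/(4πR); both point the same way, together 4.91×10⁻⁶ T.
Arc and leads all point the same direction: B = 7.72×10⁻⁶ + 4.91×10⁻⁶ = 1.26×10⁻⁵ T.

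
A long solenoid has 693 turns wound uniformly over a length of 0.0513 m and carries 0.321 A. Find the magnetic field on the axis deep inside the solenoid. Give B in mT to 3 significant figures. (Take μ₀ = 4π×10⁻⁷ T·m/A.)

B ≈ 5.45 mT

Inside a long solenoid, B = μ₀nI with n = 1.351×10⁴ turns/m.
B = 4π×10⁻⁷ × 1.351×10⁴ × 0.321 = 5.45×10⁻³ T.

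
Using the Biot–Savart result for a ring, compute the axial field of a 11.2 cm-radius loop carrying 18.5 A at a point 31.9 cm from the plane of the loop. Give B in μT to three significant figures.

On the axis of a circular loop, B = μ₀IR² / [2(R²+z²)^(3/2)].
R² + z² = (0.112)² + (0.319)² = 0.1143 m², and (R²+z²)^(3/2) = 3.86×10⁻² m³.
B = (4π×10⁻⁷ × 18.5 × 0.01254) / (2 × 3.86×10⁻²) = 3.77×10⁻⁶ T.

B ≈ 3.77 μT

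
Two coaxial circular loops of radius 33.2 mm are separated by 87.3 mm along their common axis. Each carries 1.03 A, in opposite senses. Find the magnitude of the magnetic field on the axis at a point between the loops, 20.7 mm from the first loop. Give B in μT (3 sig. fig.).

B ≈ 10.2 μT

Each loop contributes B = μ₀IR²/[2(R²+z²)^(3/2)] on the axis, with z measured from that loop.
Loop 1 (z = 0.0207 m): B₁ = 1.19×10⁻⁵ T. Loop 2 (z = 0.0666 m): B₂ = 1.73×10⁻⁶ T.
The fields oppose: B = |B₁ − B₂| = 1.02×10⁻⁵ T.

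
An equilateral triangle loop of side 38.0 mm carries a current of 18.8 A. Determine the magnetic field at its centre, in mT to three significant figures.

B ≈ 0.891 mT

Each side is a finite straight segment at perpendicular distance d = a/(2 tan(π/3)) = 0.01097 m from the centre, with end-angles ±π/3.
One side contributes B₁ = (μ₀I/4πd)·2 sin(π/3) = 2.97×10⁻⁴ T.
All 3 sides add in the same direction: B = 3 × 2.97×10⁻⁴ = 8.91×10⁻⁴ T.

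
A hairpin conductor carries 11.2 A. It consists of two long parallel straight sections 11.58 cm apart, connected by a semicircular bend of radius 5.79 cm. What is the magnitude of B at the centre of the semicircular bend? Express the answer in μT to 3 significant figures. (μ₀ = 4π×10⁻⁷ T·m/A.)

The semicircular arc contributes B_arc = μ₀I·π/(4πR) = μ₀I/(4R) = 6.08×10⁻⁵ T.
Each semi-infinite lead is at perpendicular distance R = 0.0579 m from the centre, with the perpendicular foot at its near end, so it contributes μ₀I/(4πR); both point the same way, together 3.87×10⁻⁵ T.
Arc and leads all point the same direction: B = 6.08×10⁻⁵ + 3.87×10⁻⁵ = 9.95×10⁻⁵ T.

B ≈ 99.5 μT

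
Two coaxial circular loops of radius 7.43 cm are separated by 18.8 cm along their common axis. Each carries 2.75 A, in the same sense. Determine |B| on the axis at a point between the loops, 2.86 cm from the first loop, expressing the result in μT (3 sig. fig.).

Each loop contributes B = μ₀IR²/[2(R²+z²)^(3/2)] on the axis, with z measured from that loop.
Loop 1 (z = 0.0286 m): B₁ = 1.89×10⁻⁵ T. Loop 2 (z = 0.1594 m): B₂ = 1.75×10⁻⁶ T.
The fields add: B = B₁ + B₂ = 2.07×10⁻⁵ T.

B ≈ 20.7 μT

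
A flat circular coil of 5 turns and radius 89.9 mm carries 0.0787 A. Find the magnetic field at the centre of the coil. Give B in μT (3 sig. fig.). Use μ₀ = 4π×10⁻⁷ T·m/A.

B ≈ 2.75 μT

For an N-turn flat coil, B = Nμ₀I/(2R) with R = 0.0899 m.
B = 5 × 5.50×10⁻⁷ T = 2.75×10⁻⁶ T.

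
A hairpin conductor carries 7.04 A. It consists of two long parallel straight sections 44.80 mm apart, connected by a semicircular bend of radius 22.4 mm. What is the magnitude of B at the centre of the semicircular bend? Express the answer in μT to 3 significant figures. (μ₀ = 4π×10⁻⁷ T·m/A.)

B ≈ 162 μT

The semicircular arc contributes B_arc = μ₀I·π/(4πR) = μ₀I/(4R) = 9.87×10⁻⁵ T.
Each semi-infinite lead is at perpendicular distance R = 0.0224 m from the centre, with the perpendicular foot at its near end, so it contributes μ₀I/(4πR); both point the same way, together 6.29×10⁻⁵ T.
Arc and leads all point the same direction: B = 9.87×10⁻⁵ + 6.29×10⁻⁵ = 1.62×10⁻⁴ T.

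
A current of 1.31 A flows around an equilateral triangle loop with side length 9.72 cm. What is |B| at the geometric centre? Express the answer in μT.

B ≈ 24.3 μT

Each side is a finite straight segment at perpendicular distance d = a/(2 tan(π/3)) = 0.02806 m from the centre, with end-angles ±π/3.
One side contributes B₁ = (μ₀I/4πd)·2 sin(π/3) = 8.09×10⁻⁶ T.
All 3 sides add in the same direction: B = 3 × 8.09×10⁻⁶ = 2.43×10⁻⁵ T.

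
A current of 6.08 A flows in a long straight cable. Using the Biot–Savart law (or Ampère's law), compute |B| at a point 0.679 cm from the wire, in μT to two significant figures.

B ≈ 180 μT

For an infinitely long straight wire, B = μ₀I/(2πd).
B = (4π×10⁻⁷ × 6.08) / (2π × 0.00679) = 1.79×10⁻⁴ T.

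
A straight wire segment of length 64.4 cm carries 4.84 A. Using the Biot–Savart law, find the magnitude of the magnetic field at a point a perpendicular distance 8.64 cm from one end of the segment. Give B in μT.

B ≈ 5.55 μT

For a finite straight segment, B = (μ₀I/4πd)(sinθ₁ + sinθ₂), where θ₁, θ₂ are the angles from the perpendicular to each end.
The perpendicular foot is at one end, so the two end-offsets along the wire are 0 and L = 0.644 m.
sinθ₁ = 0/√(0²+0.0864²) = 0.0000; sinθ₂ = 0.644/√(0.644²+0.0864²) = 0.9911.
B = (4π×10⁻⁷ × 4.84) / (4π × 0.0864) × (0.0000 + 0.9911) = 5.55×10⁻⁶ T.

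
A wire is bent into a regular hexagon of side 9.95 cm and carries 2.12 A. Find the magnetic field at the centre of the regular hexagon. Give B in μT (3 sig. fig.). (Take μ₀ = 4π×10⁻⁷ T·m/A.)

B ≈ 14.8 μT

Each side is a finite straight segment at perpendicular distance d = a/(2 tan(π/6)) = 0.08617 m from the centre, with end-angles ±π/6.
One side contributes B₁ = (μ₀I/4πd)·2 sin(π/6) = 2.46×10⁻⁶ T.
All 6 sides add in the same direction: B = 6 × 2.46×10⁻⁶ = 1.48×10⁻⁵ T.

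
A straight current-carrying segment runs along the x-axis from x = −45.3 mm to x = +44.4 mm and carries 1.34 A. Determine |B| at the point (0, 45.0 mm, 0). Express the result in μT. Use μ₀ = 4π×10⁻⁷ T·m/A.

For a finite straight segment, B = (μ₀I/4πd)(sinθ₁ + sinθ₂), where θ₁, θ₂ are the angles from the perpendicular to each end.
The perpendicular distance is d = 0.045 m; the end-offsets along the wire are a = 0.0453 m and b = 0.0444 m.
sinθ₁ = 0.0453/√(0.0453²+0.045²) = 0.7095; sinθ₂ = 0.0444/√(0.0444²+0.045²) = 0.7023.
B = (4π×10⁻⁷ × 1.34) / (4π × 0.045) × (0.7095 + 0.7023) = 4.20×10⁻⁶ T.

B ≈ 4.20 μT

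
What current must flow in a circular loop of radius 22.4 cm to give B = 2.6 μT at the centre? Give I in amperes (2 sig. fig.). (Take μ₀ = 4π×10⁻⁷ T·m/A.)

I ≈ 0.93 A

At the centre of a circular loop B = μ₀I/(2R), so I = 2RB/μ₀.
With R = 0.224 m, I = 2 × 0.224 × 2.60×10⁻⁶ / (4π×10⁻⁷) = 0.927 A.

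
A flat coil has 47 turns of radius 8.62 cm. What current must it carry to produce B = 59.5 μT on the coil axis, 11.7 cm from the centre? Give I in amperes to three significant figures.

For an N-turn coil, B = Nμ₀IR²/[2(R²+z²)^(3/2)] with R = 0.0862 m, z = 0.117 m, so I = 2B(R²+z²)^(3/2)/(Nμ₀R²) = 2 × 5.95×10⁻⁵ × 3.07×10⁻³ / (47 × 4π×10⁻⁷ × 0.00743) = 0.832 A.

I ≈ 0.832 A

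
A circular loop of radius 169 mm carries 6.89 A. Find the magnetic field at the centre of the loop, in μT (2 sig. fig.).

At the centre of a circular loop the Biot–Savart law gives B = μ₀I/(2R).
B = (4π×10⁻⁷ × 6.89) / (2 × 0.169) = 2.56×10⁻⁵ T.

B ≈ 26 μT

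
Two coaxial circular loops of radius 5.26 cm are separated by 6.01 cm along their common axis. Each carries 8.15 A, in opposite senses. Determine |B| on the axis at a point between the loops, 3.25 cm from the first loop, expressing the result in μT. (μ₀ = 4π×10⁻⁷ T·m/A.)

Each loop contributes B = μ₀IR²/[2(R²+z²)^(3/2)] on the axis, with z measured from that loop.
Loop 1 (z = 0.0325 m): B₁ = 5.99×10⁻⁵ T. Loop 2 (z = 0.0276 m): B₂ = 6.76×10⁻⁵ T.
The fields oppose: B = |B₁ − B₂| = 7.66×10⁻⁶ T.

B ≈ 7.66 μT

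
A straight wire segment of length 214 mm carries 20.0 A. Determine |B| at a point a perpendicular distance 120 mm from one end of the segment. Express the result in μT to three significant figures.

B ≈ 14.5 μT

For a finite straight segment, B = (μ₀I/4πd)(sinθ₁ + sinθ₂), where θ₁, θ₂ are the angles from the perpendicular to each end.
The perpendicular foot is at one end, so the two end-offsets along the wire are 0 and L = 0.214 m.
sinθ₁ = 0/√(0²+0.12²) = 0.0000; sinθ₂ = 0.214/√(0.214²+0.12²) = 0.8722.
B = (4π×10⁻⁷ × 20.0) / (4π × 0.12) × (0.0000 + 0.8722) = 1.45×10⁻⁵ T.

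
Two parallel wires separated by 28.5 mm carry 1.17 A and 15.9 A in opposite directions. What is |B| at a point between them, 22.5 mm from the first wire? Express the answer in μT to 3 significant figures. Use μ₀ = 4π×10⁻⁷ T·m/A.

Each long wire gives B = μ₀I/(2πd). Distances are d₁ = 0.0225 m and d₂ = 0.006 m.
B₁ = 1.04×10⁻⁵ T, B₂ = 5.30×10⁻⁴ T.
Between antiparallel currents both contributions point the same way, so they add. B = B₁ + B₂ = 1.04×10⁻⁵ + 5.30×10⁻⁴ = 5.40×10⁻⁴ T.

B ≈ 540 μT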